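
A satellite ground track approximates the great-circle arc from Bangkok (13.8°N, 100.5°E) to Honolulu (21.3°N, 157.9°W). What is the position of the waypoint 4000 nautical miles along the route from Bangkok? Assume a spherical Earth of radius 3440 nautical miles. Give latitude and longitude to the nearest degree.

≈ 27°N, 171°E

Convert each endpoint to a unit vector on the sphere (x = cos φ cos λ, y = cos φ sin λ, z = sin φ).
The central angle between the endpoints is δ = arccos(p₁·p₂) ≈ 1.666 rad (95.5°). The total great-circle distance is δ·R ≈ 1.666 × 3440 ≈ 5732 nmi, so the target fraction is f = 4000/5732 ≈ 0.698.
Interpolate at f ≈ 0.698 with slerp weights a = sin((1−f)δ)/sin δ ≈ 0.485, b = sin(fδ)/sin δ ≈ 0.922.
p = a·p₁ + b·p₂ ≈ (-0.882, 0.140, 0.451); φ = arcsin(p_z) ≈ 26.78°, λ = atan2(p_y, p_x) ≈ 171.01°.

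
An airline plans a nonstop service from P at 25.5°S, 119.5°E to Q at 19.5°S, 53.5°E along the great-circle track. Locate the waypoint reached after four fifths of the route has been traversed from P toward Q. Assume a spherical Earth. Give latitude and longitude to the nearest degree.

Convert each endpoint to a unit vector on the sphere (x = cos φ cos λ, y = cos φ sin λ, z = sin φ).
The central angle between the endpoints is δ = arccos(p₁·p₂) ≈ 1.059 rad (60.7°).
Interpolate at f = 4/5 with slerp weights a = sin((1−f)δ)/sin δ ≈ 0.241, b = sin(fδ)/sin δ ≈ 0.860.
p = a·p₁ + b·p₂ ≈ (0.375, 0.841, -0.391); φ = arcsin(p_z) ≈ -23.00°, λ = atan2(p_y, p_x) ≈ 65.97°.

≈ 23°S, 66°E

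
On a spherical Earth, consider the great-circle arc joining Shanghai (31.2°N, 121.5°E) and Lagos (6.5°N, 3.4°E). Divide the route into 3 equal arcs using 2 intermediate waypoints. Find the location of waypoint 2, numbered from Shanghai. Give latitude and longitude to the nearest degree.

≈ 26°N, 36°E

Write both endpoints as unit vectors p₁, p₂ with components (cos φ cos λ, cos φ sin λ, sin φ).
The central angle between the endpoints is δ = arccos(p₁·p₂) ≈ 1.919 rad (110.0°).
Interpolate at f = 2/3 with slerp weights a = sin((1−f)δ)/sin δ ≈ 0.635, b = sin(fδ)/sin δ ≈ 1.019.
p = a·p₁ + b·p₂ ≈ (0.727, 0.523, 0.444); φ = arcsin(p_z) ≈ 26.39°, λ = atan2(p_y, p_x) ≈ 35.75°.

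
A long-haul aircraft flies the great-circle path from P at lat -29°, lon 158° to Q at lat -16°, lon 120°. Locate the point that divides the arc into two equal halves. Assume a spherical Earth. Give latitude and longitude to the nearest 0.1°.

Convert each endpoint to a unit vector on the sphere (x = cos φ cos λ, y = cos φ sin λ, z = sin φ).
The central angle between the endpoints is δ = arccos(p₁·p₂) ≈ 0.650 rad (37.2°).
Interpolate at f = 1/2 with slerp weights a = sin((1−f)δ)/sin δ ≈ 0.528, b = sin(fδ)/sin δ ≈ 0.528.
p = a·p₁ + b·p₂ ≈ (-0.681, 0.612, -0.401); φ = arcsin(p_z) ≈ -23.65°, λ = atan2(p_y, p_x) ≈ 138.07°.

≈ lat -23.7°, lon 138.1°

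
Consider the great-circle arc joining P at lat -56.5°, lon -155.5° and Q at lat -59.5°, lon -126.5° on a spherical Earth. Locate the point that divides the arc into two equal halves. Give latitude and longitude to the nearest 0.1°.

≈ lat -58.8°, lon -141.6°

Convert each endpoint to a unit vector on the sphere (x = cos φ cos λ, y = cos φ sin λ, z = sin φ).
The central angle between the endpoints is δ = arccos(p₁·p₂) ≈ 0.271 rad (15.5°).
Interpolate at f = 1/2 with slerp weights a = sin((1−f)δ)/sin δ ≈ 0.505, b = sin(fδ)/sin δ ≈ 0.505.
p = a·p₁ + b·p₂ ≈ (-0.406, -0.321, -0.856); φ = arcsin(p_z) ≈ -58.83°, λ = atan2(p_y, p_x) ≈ -141.62°.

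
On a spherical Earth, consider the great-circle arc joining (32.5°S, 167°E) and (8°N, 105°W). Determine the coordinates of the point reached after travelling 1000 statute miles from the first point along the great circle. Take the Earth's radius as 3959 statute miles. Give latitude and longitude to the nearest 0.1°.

Convert each endpoint to a unit vector on the sphere (x = cos φ cos λ, y = cos φ sin λ, z = sin φ).
The central angle between the endpoints is δ = arccos(p₁·p₂) ≈ 1.616 rad (92.6°). The total great-circle distance is δ·R ≈ 1.616 × 3959 ≈ 6399 mi, so the target fraction is f = 1000/6399 ≈ 0.156.
Interpolate at f ≈ 0.156 with slerp weights a = sin((1−f)δ)/sin δ ≈ 0.980, b = sin(fδ)/sin δ ≈ 0.250.
p = a·p₁ + b·p₂ ≈ (-0.869, -0.053, -0.492); φ = arcsin(p_z) ≈ -29.44°, λ = atan2(p_y, p_x) ≈ -176.48°.

≈ (29.4°S, 176.5°W)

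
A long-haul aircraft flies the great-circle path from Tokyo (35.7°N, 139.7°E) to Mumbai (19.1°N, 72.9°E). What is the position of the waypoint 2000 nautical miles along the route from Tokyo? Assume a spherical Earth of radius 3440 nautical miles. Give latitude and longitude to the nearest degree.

≈ 31°N, 100°E

Write both endpoints as unit vectors p₁, p₂ with components (cos φ cos λ, cos φ sin λ, sin φ).
The central angle between the endpoints is δ = arccos(p₁·p₂) ≈ 1.055 rad (60.4°). The total great-circle distance is δ·R ≈ 1.055 × 3440 ≈ 3629 nmi, so the target fraction is f = 2000/3629 ≈ 0.551.
Interpolate at f ≈ 0.551 with slerp weights a = sin((1−f)δ)/sin δ ≈ 0.524, b = sin(fδ)/sin δ ≈ 0.631.
p = a·p₁ + b·p₂ ≈ (-0.149, 0.846, 0.513); φ = arcsin(p_z) ≈ 30.83°, λ = atan2(p_y, p_x) ≈ 100.01°.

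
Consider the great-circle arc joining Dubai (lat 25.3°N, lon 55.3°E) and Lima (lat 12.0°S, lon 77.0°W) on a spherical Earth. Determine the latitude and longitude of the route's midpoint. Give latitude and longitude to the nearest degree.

Convert each endpoint to a unit vector on the sphere (x = cos φ cos λ, y = cos φ sin λ, z = sin φ).
The central angle between the endpoints is δ = arccos(p₁·p₂) ≈ 2.324 rad (133.2°).
Interpolate at f = 1/2 with slerp weights a = sin((1−f)δ)/sin δ ≈ 1.258, b = sin(fδ)/sin δ ≈ 1.258.
p = a·p₁ + b·p₂ ≈ (0.924, -0.264, 0.276); φ = arcsin(p_z) ≈ 16.02°, λ = atan2(p_y, p_x) ≈ -15.94°.

≈ lat 16°N, lon 16°W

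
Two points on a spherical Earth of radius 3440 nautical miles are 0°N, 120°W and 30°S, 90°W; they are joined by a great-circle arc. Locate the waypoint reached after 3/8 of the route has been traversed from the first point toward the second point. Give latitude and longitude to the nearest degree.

≈ 12°S, 110°W

Write both endpoints as unit vectors p₁, p₂ with components (cos φ cos λ, cos φ sin λ, sin φ).
The central angle between the endpoints is δ = arccos(p₁·p₂) ≈ 0.723 rad (41.4°).
Interpolate at f = 3/8 with slerp weights a = sin((1−f)δ)/sin δ ≈ 0.660, b = sin(fδ)/sin δ ≈ 0.405.
p = a·p₁ + b·p₂ ≈ (-0.330, -0.922, -0.202); φ = arcsin(p_z) ≈ -11.68°, λ = atan2(p_y, p_x) ≈ -109.69°.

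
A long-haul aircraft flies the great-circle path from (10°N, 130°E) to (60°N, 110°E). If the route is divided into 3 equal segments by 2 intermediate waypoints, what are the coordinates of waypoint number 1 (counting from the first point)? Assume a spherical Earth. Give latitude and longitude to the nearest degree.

Write both endpoints as unit vectors p₁, p₂ with components (cos φ cos λ, cos φ sin λ, sin φ).
The central angle between the endpoints is δ = arccos(p₁·p₂) ≈ 0.911 rad (52.2°).
Interpolate at f = 1/3 with slerp weights a = sin((1−f)δ)/sin δ ≈ 0.722, b = sin(fδ)/sin δ ≈ 0.378.
p = a·p₁ + b·p₂ ≈ (-0.522, 0.723, 0.453); φ = arcsin(p_z) ≈ 26.95°, λ = atan2(p_y, p_x) ≈ 125.84°.

≈ (27°N, 126°E)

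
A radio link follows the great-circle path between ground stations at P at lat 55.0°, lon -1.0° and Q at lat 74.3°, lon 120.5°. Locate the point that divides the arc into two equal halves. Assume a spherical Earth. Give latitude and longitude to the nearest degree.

Write both endpoints as unit vectors p₁, p₂ with components (cos φ cos λ, cos φ sin λ, sin φ).
The central angle between the endpoints is δ = arccos(p₁·p₂) ≈ 0.785 rad (45.0°).
Interpolate at f = 1/2 with slerp weights a = sin((1−f)δ)/sin δ ≈ 0.541, b = sin(fδ)/sin δ ≈ 0.541.
p = a·p₁ + b·p₂ ≈ (0.236, 0.121, 0.964); φ = arcsin(p_z) ≈ 74.63°, λ = atan2(p_y, p_x) ≈ 27.10°.

≈ lat 75°, lon 27°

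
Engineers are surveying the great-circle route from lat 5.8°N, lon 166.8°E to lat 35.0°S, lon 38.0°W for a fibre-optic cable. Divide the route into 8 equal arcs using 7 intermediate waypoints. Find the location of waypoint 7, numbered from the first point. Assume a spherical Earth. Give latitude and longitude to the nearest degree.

Convert each endpoint to a unit vector on the sphere (x = cos φ cos λ, y = cos φ sin λ, z = sin φ).
The central angle between the endpoints is δ = arccos(p₁·p₂) ≈ 2.494 rad (142.9°).
Interpolate at f = 7/8 with slerp weights a = sin((1−f)δ)/sin δ ≈ 0.509, b = sin(fδ)/sin δ ≈ 1.358.
p = a·p₁ + b·p₂ ≈ (0.384, -0.569, -0.727); φ = arcsin(p_z) ≈ -46.66°, λ = atan2(p_y, p_x) ≈ -56.02°.

≈ lat 47°S, lon 56°W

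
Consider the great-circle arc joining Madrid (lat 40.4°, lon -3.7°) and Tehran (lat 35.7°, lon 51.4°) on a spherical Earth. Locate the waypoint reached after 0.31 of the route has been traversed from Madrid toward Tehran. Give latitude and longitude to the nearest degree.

≈ lat 42°, lon 14°

From cos δ = sin φ₁ sin φ₂ + cos φ₁ cos φ₂ cos Δλ, the central angle is δ ≈ 0.749 rad (42.9°).
Interpolate at f = 0.31 with slerp weights a = sin((1−f)δ)/sin δ ≈ 0.726, b = sin(fδ)/sin δ ≈ 0.338.
p = a·p₁ + b·p₂ ≈ (0.723, 0.179, 0.668); φ = arcsin(p_z) ≈ 41.88°, λ = atan2(p_y, p_x) ≈ 13.90°.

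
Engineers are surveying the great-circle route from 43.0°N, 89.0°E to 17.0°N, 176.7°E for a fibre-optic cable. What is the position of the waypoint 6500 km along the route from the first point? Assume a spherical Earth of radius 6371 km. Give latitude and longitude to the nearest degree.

The haversine formula gives a central angle δ ≈ 1.341 rad (76.9°) between the endpoints. The total great-circle distance is δ·R ≈ 1.341 × 6371 ≈ 8546 km, so the target fraction is f = 6500/8546 ≈ 0.761.
Interpolate at f ≈ 0.761 with slerp weights a = sin((1−f)δ)/sin δ ≈ 0.324, b = sin(fδ)/sin δ ≈ 0.875.
p = a·p₁ + b·p₂ ≈ (-0.831, 0.285, 0.477); φ = arcsin(p_z) ≈ 28.48°, λ = atan2(p_y, p_x) ≈ 161.07°.

≈ 28°N, 161°E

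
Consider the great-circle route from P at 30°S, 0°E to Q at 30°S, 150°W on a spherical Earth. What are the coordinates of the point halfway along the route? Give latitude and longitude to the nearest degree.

Write both endpoints as unit vectors p₁, p₂ with components (cos φ cos λ, cos φ sin λ, sin φ).
The central angle between the endpoints is δ = arccos(p₁·p₂) ≈ 1.982 rad (113.5°).
Interpolate at f = 1/2 with slerp weights a = sin((1−f)δ)/sin δ ≈ 0.913, b = sin(fδ)/sin δ ≈ 0.913.
p = a·p₁ + b·p₂ ≈ (0.106, -0.395, -0.913); φ = arcsin(p_z) ≈ -65.85°, λ = atan2(p_y, p_x) ≈ -75.00°.

≈ 66°S, 75°W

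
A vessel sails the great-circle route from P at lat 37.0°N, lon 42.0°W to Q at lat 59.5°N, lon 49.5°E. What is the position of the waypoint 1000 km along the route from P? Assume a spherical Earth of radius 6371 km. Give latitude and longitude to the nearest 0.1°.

≈ lat 44.1°N, lon 34.6°W

Write both endpoints as unit vectors p₁, p₂ with components (cos φ cos λ, cos φ sin λ, sin φ).
The central angle between the endpoints is δ = arccos(p₁·p₂) ≈ 1.038 rad (59.5°). The total great-circle distance is δ·R ≈ 1.038 × 6371 ≈ 6613 km, so the target fraction is f = 1000/6613 ≈ 0.151.
Interpolate at f ≈ 0.151 with slerp weights a = sin((1−f)δ)/sin δ ≈ 0.896, b = sin(fδ)/sin δ ≈ 0.181.
p = a·p₁ + b·p₂ ≈ (0.591, -0.409, 0.695); φ = arcsin(p_z) ≈ 44.05°, λ = atan2(p_y, p_x) ≈ -34.64°.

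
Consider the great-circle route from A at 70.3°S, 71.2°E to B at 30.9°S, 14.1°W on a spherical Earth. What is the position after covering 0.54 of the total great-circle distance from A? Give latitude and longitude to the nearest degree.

≈ 55°S, 4°E

Convert each endpoint to a unit vector on the sphere (x = cos φ cos λ, y = cos φ sin λ, z = sin φ).
The central angle between the endpoints is δ = arccos(p₁·p₂) ≈ 1.039 rad (59.5°).
Interpolate at f = 0.54 with slerp weights a = sin((1−f)δ)/sin δ ≈ 0.534, b = sin(fδ)/sin δ ≈ 0.617.
p = a·p₁ + b·p₂ ≈ (0.572, 0.041, -0.819); φ = arcsin(p_z) ≈ -55.03°, λ = atan2(p_y, p_x) ≈ 4.13°.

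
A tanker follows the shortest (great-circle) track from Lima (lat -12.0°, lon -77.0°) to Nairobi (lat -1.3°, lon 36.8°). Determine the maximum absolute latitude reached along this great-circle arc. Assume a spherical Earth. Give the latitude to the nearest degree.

The great circle lies in the plane with unit normal n̂ = (p₁ × p₂)/|p₁ × p₂|.
Here n̂_z ≈ +0.972; the vertex latitude is φ_max = arccos|n̂_z| ≈ 13.7°.

≈ -14°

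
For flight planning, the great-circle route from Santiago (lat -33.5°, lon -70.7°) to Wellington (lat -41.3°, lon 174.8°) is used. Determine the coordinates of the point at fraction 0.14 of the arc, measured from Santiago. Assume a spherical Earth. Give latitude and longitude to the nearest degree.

≈ lat -42°, lon -81°

Convert each endpoint to a unit vector on the sphere (x = cos φ cos λ, y = cos φ sin λ, z = sin φ).
The central angle between the endpoints is δ = arccos(p₁·p₂) ≈ 1.466 rad (84.0°).
Interpolate at f = 0.14 with slerp weights a = sin((1−f)δ)/sin δ ≈ 0.958, b = sin(fδ)/sin δ ≈ 0.205.
p = a·p₁ + b·p₂ ≈ (0.111, -0.740, -0.664); φ = arcsin(p_z) ≈ -41.59°, λ = atan2(p_y, p_x) ≈ -81.50°.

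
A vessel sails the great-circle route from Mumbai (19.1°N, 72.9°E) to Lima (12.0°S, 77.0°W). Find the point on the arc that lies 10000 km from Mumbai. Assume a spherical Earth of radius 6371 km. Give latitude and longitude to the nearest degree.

≈ 9°N, 20°W

Convert each endpoint to a unit vector on the sphere (x = cos φ cos λ, y = cos φ sin λ, z = sin φ).
The central angle between the endpoints is δ = arccos(p₁·p₂) ≈ 2.621 rad (150.2°). The total great-circle distance is δ·R ≈ 2.621 × 6371 ≈ 16701 km, so the target fraction is f = 10000/16701 ≈ 0.599.
Interpolate at f ≈ 0.599 with slerp weights a = sin((1−f)δ)/sin δ ≈ 1.747, b = sin(fδ)/sin δ ≈ 2.012.
p = a·p₁ + b·p₂ ≈ (0.928, -0.340, 0.153); φ = arcsin(p_z) ≈ 8.82°, λ = atan2(p_y, p_x) ≈ -20.11°.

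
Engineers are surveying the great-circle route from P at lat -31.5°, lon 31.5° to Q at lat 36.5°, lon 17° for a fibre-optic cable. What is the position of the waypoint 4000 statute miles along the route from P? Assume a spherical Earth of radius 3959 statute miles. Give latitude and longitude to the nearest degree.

Write both endpoints as unit vectors p₁, p₂ with components (cos φ cos λ, cos φ sin λ, sin φ).
The central angle between the endpoints is δ = arccos(p₁·p₂) ≈ 1.210 rad (69.3°). The total great-circle distance is δ·R ≈ 1.210 × 3959 ≈ 4791 mi, so the target fraction is f = 4000/4791 ≈ 0.835.
Interpolate at f ≈ 0.835 with slerp weights a = sin((1−f)δ)/sin δ ≈ 0.212, b = sin(fδ)/sin δ ≈ 0.905.
p = a·p₁ + b·p₂ ≈ (0.850, 0.307, 0.428); φ = arcsin(p_z) ≈ 25.31°, λ = atan2(p_y, p_x) ≈ 19.87°.

≈ lat 25°, lon 20°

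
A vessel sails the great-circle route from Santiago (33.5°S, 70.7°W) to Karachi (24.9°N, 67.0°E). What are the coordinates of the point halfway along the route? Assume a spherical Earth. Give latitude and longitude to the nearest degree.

Write both endpoints as unit vectors p₁, p₂ with components (cos φ cos λ, cos φ sin λ, sin φ).
The central angle between the endpoints is δ = arccos(p₁·p₂) ≈ 2.485 rad (142.4°).
Interpolate at f = 1/2 with slerp weights a = sin((1−f)δ)/sin δ ≈ 1.550, b = sin(fδ)/sin δ ≈ 1.550.
p = a·p₁ + b·p₂ ≈ (0.976, 0.074, -0.203); φ = arcsin(p_z) ≈ -11.70°, λ = atan2(p_y, p_x) ≈ 4.35°.

≈ 12°S, 4°E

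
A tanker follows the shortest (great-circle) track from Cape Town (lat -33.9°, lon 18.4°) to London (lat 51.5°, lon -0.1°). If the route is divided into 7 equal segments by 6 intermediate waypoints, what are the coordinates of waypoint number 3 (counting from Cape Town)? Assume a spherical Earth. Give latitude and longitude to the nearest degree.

≈ lat 3°, lon 12°

The haversine formula gives a central angle δ ≈ 1.517 rad (86.9°) between the endpoints.
Interpolate at f = 3/7 with slerp weights a = sin((1−f)δ)/sin δ ≈ 0.763, b = sin(fδ)/sin δ ≈ 0.606.
p = a·p₁ + b·p₂ ≈ (0.979, 0.199, 0.049); φ = arcsin(p_z) ≈ 2.79°, λ = atan2(p_y, p_x) ≈ 11.51°.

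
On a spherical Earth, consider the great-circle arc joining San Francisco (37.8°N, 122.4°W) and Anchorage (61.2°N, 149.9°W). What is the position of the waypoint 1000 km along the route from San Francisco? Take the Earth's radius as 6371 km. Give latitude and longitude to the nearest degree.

≈ (46°N, 128°W)

Write both endpoints as unit vectors p₁, p₂ with components (cos φ cos λ, cos φ sin λ, sin φ).
The central angle between the endpoints is δ = arccos(p₁·p₂) ≈ 0.506 rad (29.0°). The total great-circle distance is δ·R ≈ 0.506 × 6371 ≈ 3223 km, so the target fraction is f = 1000/3223 ≈ 0.310.
Interpolate at f ≈ 0.310 with slerp weights a = sin((1−f)δ)/sin δ ≈ 0.706, b = sin(fδ)/sin δ ≈ 0.323.
p = a·p₁ + b·p₂ ≈ (-0.433, -0.549, 0.715); φ = arcsin(p_z) ≈ 45.65°, λ = atan2(p_y, p_x) ≈ -128.29°.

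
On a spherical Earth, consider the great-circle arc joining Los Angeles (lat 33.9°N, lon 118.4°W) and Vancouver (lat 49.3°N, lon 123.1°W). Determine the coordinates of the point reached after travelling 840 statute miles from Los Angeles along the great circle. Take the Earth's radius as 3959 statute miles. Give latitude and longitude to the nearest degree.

≈ lat 46°N, lon 122°W

Convert each endpoint to a unit vector on the sphere (x = cos φ cos λ, y = cos φ sin λ, z = sin φ).
The central angle between the endpoints is δ = arccos(p₁·p₂) ≈ 0.276 rad (15.8°). The total great-circle distance is δ·R ≈ 0.276 × 3959 ≈ 1091 mi, so the target fraction is f = 840/1091 ≈ 0.770.
Interpolate at f ≈ 0.770 with slerp weights a = sin((1−f)δ)/sin δ ≈ 0.233, b = sin(fδ)/sin δ ≈ 0.774.
p = a·p₁ + b·p₂ ≈ (-0.368, -0.593, 0.717); φ = arcsin(p_z) ≈ 45.78°, λ = atan2(p_y, p_x) ≈ -121.80°.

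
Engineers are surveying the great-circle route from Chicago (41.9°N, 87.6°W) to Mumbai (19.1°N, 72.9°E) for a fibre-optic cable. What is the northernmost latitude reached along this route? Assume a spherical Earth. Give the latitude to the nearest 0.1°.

≈ 74.8°N

The great circle lies in the plane with unit normal n̂ = (p₁ × p₂)/|p₁ × p₂|.
Here n̂_z ≈ +0.262; the vertex latitude is φ_max = arccos|n̂_z| ≈ 74.8°.
Check via Clairaut: cos φ_max = |cos φ₁| · sin C = cos(41.9°)·sin(20.6°) ≈ 0.262, again giving ≈ 74.8°.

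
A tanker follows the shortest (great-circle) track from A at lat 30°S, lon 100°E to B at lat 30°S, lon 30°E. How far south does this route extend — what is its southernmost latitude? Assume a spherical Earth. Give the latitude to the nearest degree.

≈ 35°S

The great circle lies in the plane with unit normal n̂ = (p₁ × p₂)/|p₁ × p₂|.
Here n̂_z ≈ -0.817; the vertex latitude is φ_max = arccos|n̂_z| ≈ 35.2°.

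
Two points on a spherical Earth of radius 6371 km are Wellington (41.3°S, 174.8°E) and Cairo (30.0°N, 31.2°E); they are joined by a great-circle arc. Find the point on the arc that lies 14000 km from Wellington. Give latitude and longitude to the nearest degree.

From cos δ = sin φ₁ sin φ₂ + cos φ₁ cos φ₂ cos Δλ, the central angle is δ ≈ 2.594 rad (148.6°). The total great-circle distance is δ·R ≈ 2.594 × 6371 ≈ 16525 km, so the target fraction is f = 14000/16525 ≈ 0.847.
Interpolate at f ≈ 0.847 with slerp weights a = sin((1−f)δ)/sin δ ≈ 0.741, b = sin(fδ)/sin δ ≈ 1.555.
p = a·p₁ + b·p₂ ≈ (0.598, 0.748, 0.288); φ = arcsin(p_z) ≈ 16.76°, λ = atan2(p_y, p_x) ≈ 51.39°.

≈ 17°N, 51°E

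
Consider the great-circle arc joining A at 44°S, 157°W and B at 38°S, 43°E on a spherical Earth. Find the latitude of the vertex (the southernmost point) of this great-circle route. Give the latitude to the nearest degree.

≈ 79°S

The great circle lies in the plane with unit normal n̂ = (p₁ × p₂)/|p₁ × p₂|.
Here n̂_z ≈ -0.195; the vertex latitude is φ_max = arccos|n̂_z| ≈ 78.8°.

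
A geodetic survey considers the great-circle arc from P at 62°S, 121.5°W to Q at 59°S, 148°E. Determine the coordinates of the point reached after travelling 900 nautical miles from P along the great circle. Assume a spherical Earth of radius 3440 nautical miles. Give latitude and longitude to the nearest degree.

Convert each endpoint to a unit vector on the sphere (x = cos φ cos λ, y = cos φ sin λ, z = sin φ).
The central angle between the endpoints is δ = arccos(p₁·p₂) ≈ 0.716 rad (41.0°). The total great-circle distance is δ·R ≈ 0.716 × 3440 ≈ 2462 nmi, so the target fraction is f = 900/2462 ≈ 0.366.
Interpolate at f ≈ 0.366 with slerp weights a = sin((1−f)δ)/sin δ ≈ 0.668, b = sin(fδ)/sin δ ≈ 0.394.
p = a·p₁ + b·p₂ ≈ (-0.336, -0.160, -0.928); φ = arcsin(p_z) ≈ -68.14°, λ = atan2(p_y, p_x) ≈ -154.55°.

≈ 68°S, 155°W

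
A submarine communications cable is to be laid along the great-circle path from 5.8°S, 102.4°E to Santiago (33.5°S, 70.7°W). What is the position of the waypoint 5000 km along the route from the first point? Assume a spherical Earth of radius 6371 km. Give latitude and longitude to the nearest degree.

Write both endpoints as unit vectors p₁, p₂ with components (cos φ cos λ, cos φ sin λ, sin φ).
The central angle between the endpoints is δ = arccos(p₁·p₂) ≈ 2.446 rad (140.2°). The total great-circle distance is δ·R ≈ 2.446 × 6371 ≈ 15585 km, so the target fraction is f = 5000/15585 ≈ 0.321.
Interpolate at f ≈ 0.321 with slerp weights a = sin((1−f)δ)/sin δ ≈ 1.555, b = sin(fδ)/sin δ ≈ 1.103.
p = a·p₁ + b·p₂ ≈ (-0.028, 0.642, -0.766); φ = arcsin(p_z) ≈ -49.99°, λ = atan2(p_y, p_x) ≈ 92.50°.

≈ 50°S, 93°E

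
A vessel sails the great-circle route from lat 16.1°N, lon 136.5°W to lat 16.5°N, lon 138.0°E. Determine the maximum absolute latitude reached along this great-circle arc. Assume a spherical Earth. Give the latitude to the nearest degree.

≈ 22°N

The great circle lies in the plane with unit normal n̂ = (p₁ × p₂)/|p₁ × p₂|.
Here n̂_z ≈ -0.929; the vertex latitude is φ_max = arccos|n̂_z| ≈ 21.7°.
Check via Clairaut: cos φ_max = |cos φ₁| · sin C = cos(16.1°)·sin(75.2°) ≈ 0.929, again giving ≈ 21.7°.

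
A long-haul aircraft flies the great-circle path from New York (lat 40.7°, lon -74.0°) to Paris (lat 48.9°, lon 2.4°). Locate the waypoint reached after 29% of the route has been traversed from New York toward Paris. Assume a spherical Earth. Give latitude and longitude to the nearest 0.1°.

Convert each endpoint to a unit vector on the sphere (x = cos φ cos λ, y = cos φ sin λ, z = sin φ).
The central angle between the endpoints is δ = arccos(p₁·p₂) ≈ 0.917 rad (52.5°).
Interpolate at f = 0.29 with slerp weights a = sin((1−f)δ)/sin δ ≈ 0.763, b = sin(fδ)/sin δ ≈ 0.331.
p = a·p₁ + b·p₂ ≈ (0.377, -0.547, 0.747); φ = arcsin(p_z) ≈ 48.36°, λ = atan2(p_y, p_x) ≈ -55.44°.

≈ lat 48.4°, lon -55.4°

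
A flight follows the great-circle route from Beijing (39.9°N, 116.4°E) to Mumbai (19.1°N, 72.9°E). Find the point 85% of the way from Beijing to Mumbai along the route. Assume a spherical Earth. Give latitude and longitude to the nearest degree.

≈ (23°N, 78°E)

Write both endpoints as unit vectors p₁, p₂ with components (cos φ cos λ, cos φ sin λ, sin φ).
The central angle between the endpoints is δ = arccos(p₁·p₂) ≈ 0.744 rad (42.6°).
Interpolate at f = 0.85 with slerp weights a = sin((1−f)δ)/sin δ ≈ 0.164, b = sin(fδ)/sin δ ≈ 0.873.
p = a·p₁ + b·p₂ ≈ (0.186, 0.901, 0.391); φ = arcsin(p_z) ≈ 23.02°, λ = atan2(p_y, p_x) ≈ 78.31°.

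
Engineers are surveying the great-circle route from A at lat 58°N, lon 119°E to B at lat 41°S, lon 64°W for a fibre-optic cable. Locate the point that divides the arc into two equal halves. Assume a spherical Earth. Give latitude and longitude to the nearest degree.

Convert each endpoint to a unit vector on the sphere (x = cos φ cos λ, y = cos φ sin λ, z = sin φ).
The central angle between the endpoints is δ = arccos(p₁·p₂) ≈ 2.843 rad (162.9°).
Interpolate at f = 1/2 with slerp weights a = sin((1−f)δ)/sin δ ≈ 3.362, b = sin(fδ)/sin δ ≈ 3.362.
p = a·p₁ + b·p₂ ≈ (0.249, -0.722, 0.645); φ = arcsin(p_z) ≈ 40.20°, λ = atan2(p_y, p_x) ≈ -71.01°.

≈ lat 40°N, lon 71°W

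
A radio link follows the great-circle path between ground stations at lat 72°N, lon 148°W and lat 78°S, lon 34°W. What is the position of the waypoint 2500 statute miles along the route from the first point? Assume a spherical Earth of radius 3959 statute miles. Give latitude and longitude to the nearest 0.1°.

Write both endpoints as unit vectors p₁, p₂ with components (cos φ cos λ, cos φ sin λ, sin φ).
The central angle between the endpoints is δ = arccos(p₁·p₂) ≈ 2.845 rad (163.0°). The total great-circle distance is δ·R ≈ 2.845 × 3959 ≈ 11264 mi, so the target fraction is f = 2500/11264 ≈ 0.222.
Interpolate at f ≈ 0.222 with slerp weights a = sin((1−f)δ)/sin δ ≈ 2.740, b = sin(fδ)/sin δ ≈ 2.021.
p = a·p₁ + b·p₂ ≈ (-0.370, -0.684, 0.629); φ = arcsin(p_z) ≈ 38.98°, λ = atan2(p_y, p_x) ≈ -118.40°.

≈ lat 39.0°N, lon 118.4°W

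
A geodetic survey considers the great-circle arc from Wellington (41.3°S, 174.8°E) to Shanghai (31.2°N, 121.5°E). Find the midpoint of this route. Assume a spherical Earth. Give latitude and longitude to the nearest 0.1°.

Convert each endpoint to a unit vector on the sphere (x = cos φ cos λ, y = cos φ sin λ, z = sin φ).
The central angle between the endpoints is δ = arccos(p₁·p₂) ≈ 1.529 rad (87.6°).
Interpolate at f = 1/2 with slerp weights a = sin((1−f)δ)/sin δ ≈ 0.693, b = sin(fδ)/sin δ ≈ 0.693.
p = a·p₁ + b·p₂ ≈ (-0.828, 0.552, -0.098); φ = arcsin(p_z) ≈ -5.64°, λ = atan2(p_y, p_x) ≈ 146.29°.

≈ (5.6°S, 146.3°E)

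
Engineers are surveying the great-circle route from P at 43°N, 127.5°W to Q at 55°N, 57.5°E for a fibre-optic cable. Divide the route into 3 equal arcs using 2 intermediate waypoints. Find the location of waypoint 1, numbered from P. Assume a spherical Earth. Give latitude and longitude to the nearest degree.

From cos δ = sin φ₁ sin φ₂ + cos φ₁ cos φ₂ cos Δλ, the central angle is δ ≈ 1.430 rad (81.9°).
Interpolate at f = 1/3 with slerp weights a = sin((1−f)δ)/sin δ ≈ 0.823, b = sin(fδ)/sin δ ≈ 0.463.
p = a·p₁ + b·p₂ ≈ (-0.224, -0.254, 0.941); φ = arcsin(p_z) ≈ 70.23°, λ = atan2(p_y, p_x) ≈ -131.43°.

≈ 70°N, 131°W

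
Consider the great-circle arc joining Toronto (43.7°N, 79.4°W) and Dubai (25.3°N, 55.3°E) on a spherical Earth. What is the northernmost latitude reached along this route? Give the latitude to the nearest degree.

The great circle lies in the plane with unit normal n̂ = (p₁ × p₂)/|p₁ × p₂|.
Here n̂_z ≈ +0.471; the vertex latitude is φ_max = arccos|n̂_z| ≈ 61.9°.

≈ 62°N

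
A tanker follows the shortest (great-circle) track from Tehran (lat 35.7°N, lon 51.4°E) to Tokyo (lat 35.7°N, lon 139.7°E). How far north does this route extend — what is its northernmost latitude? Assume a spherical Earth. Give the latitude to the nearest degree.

≈ 45°N

The great circle lies in the plane with unit normal n̂ = (p₁ × p₂)/|p₁ × p₂|.
Here n̂_z ≈ +0.707; the vertex latitude is φ_max = arccos|n̂_z| ≈ 45.0°.
Check via Clairaut: cos φ_max = |cos φ₁| · sin C = cos(35.7°)·sin(60.5°) ≈ 0.707, again giving ≈ 45.0°.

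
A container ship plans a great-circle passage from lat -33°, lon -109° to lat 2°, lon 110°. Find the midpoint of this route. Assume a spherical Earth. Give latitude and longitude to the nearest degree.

≈ lat -39°, lon 167°

Convert each endpoint to a unit vector on the sphere (x = cos φ cos λ, y = cos φ sin λ, z = sin φ).
The central angle between the endpoints is δ = arccos(p₁·p₂) ≈ 2.306 rad (132.1°).
Interpolate at f = 1/2 with slerp weights a = sin((1−f)δ)/sin δ ≈ 1.232, b = sin(fδ)/sin δ ≈ 1.232.
p = a·p₁ + b·p₂ ≈ (-0.757, 0.180, -0.628); φ = arcsin(p_z) ≈ -38.89°, λ = atan2(p_y, p_x) ≈ 166.63°.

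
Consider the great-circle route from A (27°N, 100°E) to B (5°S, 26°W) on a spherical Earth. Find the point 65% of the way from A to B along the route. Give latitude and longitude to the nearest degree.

≈ (16°N, 13°E)

Write both endpoints as unit vectors p₁, p₂ with components (cos φ cos λ, cos φ sin λ, sin φ).
The central angle between the endpoints is δ = arccos(p₁·p₂) ≈ 2.167 rad (124.1°).
Interpolate at f = 0.65 with slerp weights a = sin((1−f)δ)/sin δ ≈ 0.831, b = sin(fδ)/sin δ ≈ 1.192.
p = a·p₁ + b·p₂ ≈ (0.939, 0.208, 0.273); φ = arcsin(p_z) ≈ 15.86°, λ = atan2(p_y, p_x) ≈ 12.51°.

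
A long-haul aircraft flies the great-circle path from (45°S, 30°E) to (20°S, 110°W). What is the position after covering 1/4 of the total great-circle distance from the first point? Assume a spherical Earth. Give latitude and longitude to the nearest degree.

≈ (61°S, 6°W)

Convert each endpoint to a unit vector on the sphere (x = cos φ cos λ, y = cos φ sin λ, z = sin φ).
The central angle between the endpoints is δ = arccos(p₁·p₂) ≈ 1.841 rad (105.5°).
Interpolate at f = 1/4 with slerp weights a = sin((1−f)δ)/sin δ ≈ 1.019, b = sin(fδ)/sin δ ≈ 0.461.
p = a·p₁ + b·p₂ ≈ (0.476, -0.047, -0.878); φ = arcsin(p_z) ≈ -61.43°, λ = atan2(p_y, p_x) ≈ -5.61°.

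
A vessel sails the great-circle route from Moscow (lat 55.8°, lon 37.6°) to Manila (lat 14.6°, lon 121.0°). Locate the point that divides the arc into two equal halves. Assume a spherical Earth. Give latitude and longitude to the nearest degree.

≈ lat 43°, lon 93°

Write both endpoints as unit vectors p₁, p₂ with components (cos φ cos λ, cos φ sin λ, sin φ).
The central angle between the endpoints is δ = arccos(p₁·p₂) ≈ 1.296 rad (74.3°).
Interpolate at f = 1/2 with slerp weights a = sin((1−f)δ)/sin δ ≈ 0.627, b = sin(fδ)/sin δ ≈ 0.627.
p = a·p₁ + b·p₂ ≈ (-0.033, 0.735, 0.677); φ = arcsin(p_z) ≈ 42.60°, λ = atan2(p_y, p_x) ≈ 92.59°.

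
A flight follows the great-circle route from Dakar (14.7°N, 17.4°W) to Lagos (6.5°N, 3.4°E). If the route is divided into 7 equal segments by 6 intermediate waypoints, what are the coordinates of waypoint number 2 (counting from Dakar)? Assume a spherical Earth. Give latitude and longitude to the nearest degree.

Convert each endpoint to a unit vector on the sphere (x = cos φ cos λ, y = cos φ sin λ, z = sin φ).
The central angle between the endpoints is δ = arccos(p₁·p₂) ≈ 0.384 rad (22.0°).
Interpolate at f = 2/7 with slerp weights a = sin((1−f)δ)/sin δ ≈ 0.723, b = sin(fδ)/sin δ ≈ 0.292.
p = a·p₁ + b·p₂ ≈ (0.957, -0.192, 0.217); φ = arcsin(p_z) ≈ 12.51°, λ = atan2(p_y, p_x) ≈ -11.34°.

≈ (13°N, 11°W)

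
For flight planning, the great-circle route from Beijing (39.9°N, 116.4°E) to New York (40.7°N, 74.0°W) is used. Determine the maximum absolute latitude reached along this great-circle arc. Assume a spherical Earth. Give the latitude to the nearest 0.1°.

≈ 83.9°N

The great circle lies in the plane with unit normal n̂ = (p₁ × p₂)/|p₁ × p₂|.
Here n̂_z ≈ +0.106; the vertex latitude is φ_max = arccos|n̂_z| ≈ 83.9°.
Check via Clairaut: cos φ_max = |cos φ₁| · sin C = cos(39.9°)·sin(8.0°) ≈ 0.106, again giving ≈ 83.9°.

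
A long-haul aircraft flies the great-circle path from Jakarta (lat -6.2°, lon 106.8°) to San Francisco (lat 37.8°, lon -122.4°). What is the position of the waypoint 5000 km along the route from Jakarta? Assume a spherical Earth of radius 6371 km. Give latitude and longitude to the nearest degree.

≈ lat 24°, lon 141°

Write both endpoints as unit vectors p₁, p₂ with components (cos φ cos λ, cos φ sin λ, sin φ).
The central angle between the endpoints is δ = arccos(p₁·p₂) ≈ 2.189 rad (125.4°). The total great-circle distance is δ·R ≈ 2.189 × 6371 ≈ 13945 km, so the target fraction is f = 5000/13945 ≈ 0.359.
Interpolate at f ≈ 0.359 with slerp weights a = sin((1−f)δ)/sin δ ≈ 1.210, b = sin(fδ)/sin δ ≈ 0.867.
p = a·p₁ + b·p₂ ≈ (-0.715, 0.573, 0.401); φ = arcsin(p_z) ≈ 23.63°, λ = atan2(p_y, p_x) ≈ 141.28°.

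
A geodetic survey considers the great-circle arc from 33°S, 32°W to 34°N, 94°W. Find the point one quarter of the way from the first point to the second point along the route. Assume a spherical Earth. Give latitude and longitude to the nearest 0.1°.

Write both endpoints as unit vectors p₁, p₂ with components (cos φ cos λ, cos φ sin λ, sin φ).
The central angle between the endpoints is δ = arccos(p₁·p₂) ≈ 1.549 rad (88.7°).
Interpolate at f = 1/4 with slerp weights a = sin((1−f)δ)/sin δ ≈ 0.918, b = sin(fδ)/sin δ ≈ 0.378.
p = a·p₁ + b·p₂ ≈ (0.631, -0.720, -0.289); φ = arcsin(p_z) ≈ -16.77°, λ = atan2(p_y, p_x) ≈ -48.78°.

≈ 16.8°S, 48.8°W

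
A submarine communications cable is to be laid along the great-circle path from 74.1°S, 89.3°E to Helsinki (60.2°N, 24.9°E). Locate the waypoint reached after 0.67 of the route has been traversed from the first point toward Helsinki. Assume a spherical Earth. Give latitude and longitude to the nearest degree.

≈ 15°N, 42°E

Convert each endpoint to a unit vector on the sphere (x = cos φ cos λ, y = cos φ sin λ, z = sin φ).
The central angle between the endpoints is δ = arccos(p₁·p₂) ≈ 2.459 rad (140.9°).
Interpolate at f = 0.67 with slerp weights a = sin((1−f)δ)/sin δ ≈ 1.149, b = sin(fδ)/sin δ ≈ 1.580.
p = a·p₁ + b·p₂ ≈ (0.716, 0.645, 0.266); φ = arcsin(p_z) ≈ 15.42°, λ = atan2(p_y, p_x) ≈ 42.03°.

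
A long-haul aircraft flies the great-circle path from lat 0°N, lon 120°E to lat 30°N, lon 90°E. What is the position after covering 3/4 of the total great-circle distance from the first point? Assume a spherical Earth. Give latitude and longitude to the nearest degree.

Convert each endpoint to a unit vector on the sphere (x = cos φ cos λ, y = cos φ sin λ, z = sin φ).
The central angle between the endpoints is δ = arccos(p₁·p₂) ≈ 0.723 rad (41.4°).
Interpolate at f = 3/4 with slerp weights a = sin((1−f)δ)/sin δ ≈ 0.272, b = sin(fδ)/sin δ ≈ 0.780.
p = a·p₁ + b·p₂ ≈ (-0.136, 0.911, 0.390); φ = arcsin(p_z) ≈ 22.95°, λ = atan2(p_y, p_x) ≈ 98.48°.

≈ lat 23°N, lon 98°E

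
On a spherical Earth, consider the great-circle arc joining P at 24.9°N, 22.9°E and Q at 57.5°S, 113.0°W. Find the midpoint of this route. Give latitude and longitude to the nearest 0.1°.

≈ 33.4°S, 12.8°W

Convert each endpoint to a unit vector on the sphere (x = cos φ cos λ, y = cos φ sin λ, z = sin φ).
The central angle between the endpoints is δ = arccos(p₁·p₂) ≈ 2.353 rad (134.8°).
Interpolate at f = 1/2 with slerp weights a = sin((1−f)δ)/sin δ ≈ 1.302, b = sin(fδ)/sin δ ≈ 1.302.
p = a·p₁ + b·p₂ ≈ (0.815, -0.184, -0.550); φ = arcsin(p_z) ≈ -33.36°, λ = atan2(p_y, p_x) ≈ -12.76°.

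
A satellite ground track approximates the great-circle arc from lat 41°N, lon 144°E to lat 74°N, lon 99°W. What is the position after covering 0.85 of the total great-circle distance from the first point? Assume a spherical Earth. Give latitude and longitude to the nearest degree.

Write both endpoints as unit vectors p₁, p₂ with components (cos φ cos λ, cos φ sin λ, sin φ).
The central angle between the endpoints is δ = arccos(p₁·p₂) ≈ 1.005 rad (57.6°).
Interpolate at f = 0.85 with slerp weights a = sin((1−f)δ)/sin δ ≈ 0.178, b = sin(fδ)/sin δ ≈ 0.893.
p = a·p₁ + b·p₂ ≈ (-0.147, -0.164, 0.975); φ = arcsin(p_z) ≈ 77.26°, λ = atan2(p_y, p_x) ≈ -131.85°.

≈ lat 77°N, lon 132°W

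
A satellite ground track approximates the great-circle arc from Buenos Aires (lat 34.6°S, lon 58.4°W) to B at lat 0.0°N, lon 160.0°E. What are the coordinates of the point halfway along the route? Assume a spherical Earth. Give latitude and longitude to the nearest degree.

Convert each endpoint to a unit vector on the sphere (x = cos φ cos λ, y = cos φ sin λ, z = sin φ).
The central angle between the endpoints is δ = arccos(p₁·p₂) ≈ 2.272 rad (130.2°).
Interpolate at f = 1/2 with slerp weights a = sin((1−f)δ)/sin δ ≈ 1.187, b = sin(fδ)/sin δ ≈ 1.187.
p = a·p₁ + b·p₂ ≈ (-0.603, -0.426, -0.674); φ = arcsin(p_z) ≈ -42.38°, λ = atan2(p_y, p_x) ≈ -144.77°.

≈ lat 42°S, lon 145°W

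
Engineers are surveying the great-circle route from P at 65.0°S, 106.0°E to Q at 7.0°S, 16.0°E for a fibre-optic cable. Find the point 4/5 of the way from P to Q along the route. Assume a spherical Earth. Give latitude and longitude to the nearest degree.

From cos δ = sin φ₁ sin φ₂ + cos φ₁ cos φ₂ cos Δλ, the central angle is δ ≈ 1.460 rad (83.7°).
Interpolate at f = 4/5 with slerp weights a = sin((1−f)δ)/sin δ ≈ 0.290, b = sin(fδ)/sin δ ≈ 0.926.
p = a·p₁ + b·p₂ ≈ (0.849, 0.371, -0.375); φ = arcsin(p_z) ≈ -22.05°, λ = atan2(p_y, p_x) ≈ 23.59°.

≈ 22°S, 24°E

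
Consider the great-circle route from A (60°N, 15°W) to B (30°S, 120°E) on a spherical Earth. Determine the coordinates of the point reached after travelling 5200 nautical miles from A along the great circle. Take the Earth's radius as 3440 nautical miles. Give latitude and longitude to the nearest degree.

Convert each endpoint to a unit vector on the sphere (x = cos φ cos λ, y = cos φ sin λ, z = sin φ).
The central angle between the endpoints is δ = arccos(p₁·p₂) ≈ 2.403 rad (137.7°). The total great-circle distance is δ·R ≈ 2.403 × 3440 ≈ 8265 nmi, so the target fraction is f = 5200/8265 ≈ 0.629.
Interpolate at f ≈ 0.629 with slerp weights a = sin((1−f)δ)/sin δ ≈ 1.155, b = sin(fδ)/sin δ ≈ 1.482.
p = a·p₁ + b·p₂ ≈ (-0.084, 0.962, 0.259); φ = arcsin(p_z) ≈ 15.01°, λ = atan2(p_y, p_x) ≈ 95.00°.

≈ (15°N, 95°E)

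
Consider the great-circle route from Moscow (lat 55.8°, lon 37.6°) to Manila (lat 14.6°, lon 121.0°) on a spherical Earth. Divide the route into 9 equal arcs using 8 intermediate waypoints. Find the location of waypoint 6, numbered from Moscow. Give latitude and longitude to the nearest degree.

≈ lat 34°, lon 104°

From cos δ = sin φ₁ sin φ₂ + cos φ₁ cos φ₂ cos Δλ, the central angle is δ ≈ 1.296 rad (74.3°).
Interpolate at f = 6/9 with slerp weights a = sin((1−f)δ)/sin δ ≈ 0.435, b = sin(fδ)/sin δ ≈ 0.790.
p = a·p₁ + b·p₂ ≈ (-0.200, 0.805, 0.559); φ = arcsin(p_z) ≈ 33.99°, λ = atan2(p_y, p_x) ≈ 103.96°.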